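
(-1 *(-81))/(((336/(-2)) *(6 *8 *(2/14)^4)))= -3087/128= -24.12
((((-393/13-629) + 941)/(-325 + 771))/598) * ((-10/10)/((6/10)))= -6105/3467204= -0.00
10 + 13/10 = 113/10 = 11.30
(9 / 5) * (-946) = -8514 / 5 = -1702.80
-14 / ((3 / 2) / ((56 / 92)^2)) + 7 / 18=-29225 / 9522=-3.07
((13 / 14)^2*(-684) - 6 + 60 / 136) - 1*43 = -1063465 / 1666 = -638.33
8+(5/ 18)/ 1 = 149/ 18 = 8.28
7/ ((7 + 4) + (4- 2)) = 7/ 13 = 0.54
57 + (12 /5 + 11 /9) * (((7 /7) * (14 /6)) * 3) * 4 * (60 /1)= 18427 /3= 6142.33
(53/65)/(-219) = -53/14235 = -0.00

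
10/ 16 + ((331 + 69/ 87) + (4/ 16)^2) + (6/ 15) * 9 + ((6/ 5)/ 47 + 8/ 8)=36758053/ 109040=337.11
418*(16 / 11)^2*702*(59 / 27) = 14922752 / 11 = 1356613.82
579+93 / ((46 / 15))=28029 / 46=609.33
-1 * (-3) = 3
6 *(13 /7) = 78 /7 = 11.14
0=0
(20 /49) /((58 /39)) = 0.27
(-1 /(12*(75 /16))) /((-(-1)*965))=-0.00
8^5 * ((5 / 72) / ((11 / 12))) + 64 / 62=2540576 / 1023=2483.46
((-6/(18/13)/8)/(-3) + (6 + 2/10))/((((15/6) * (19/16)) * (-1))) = -2.15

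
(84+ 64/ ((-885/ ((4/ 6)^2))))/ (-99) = -668804/ 788535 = -0.85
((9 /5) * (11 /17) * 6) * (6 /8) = 891 /170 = 5.24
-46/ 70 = -23/ 35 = -0.66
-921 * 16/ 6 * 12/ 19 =-29472/ 19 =-1551.16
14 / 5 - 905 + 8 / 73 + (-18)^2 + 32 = -199323 / 365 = -546.09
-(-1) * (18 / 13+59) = 785 / 13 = 60.38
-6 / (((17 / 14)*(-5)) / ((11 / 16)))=231 / 340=0.68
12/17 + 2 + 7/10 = 579/170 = 3.41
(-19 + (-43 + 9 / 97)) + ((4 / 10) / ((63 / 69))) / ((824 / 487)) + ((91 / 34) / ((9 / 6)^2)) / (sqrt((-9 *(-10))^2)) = -118713162509 / 1926064980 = -61.64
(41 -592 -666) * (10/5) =-2434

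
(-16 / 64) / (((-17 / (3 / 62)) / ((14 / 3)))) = 7 / 2108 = 0.00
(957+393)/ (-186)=-225/ 31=-7.26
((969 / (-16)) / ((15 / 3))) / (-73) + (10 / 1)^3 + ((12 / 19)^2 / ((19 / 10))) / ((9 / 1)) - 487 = 513.19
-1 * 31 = -31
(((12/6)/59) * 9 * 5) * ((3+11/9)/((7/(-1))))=-380/413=-0.92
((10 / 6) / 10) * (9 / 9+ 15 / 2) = 17 / 12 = 1.42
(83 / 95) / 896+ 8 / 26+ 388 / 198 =248486981 / 109549440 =2.27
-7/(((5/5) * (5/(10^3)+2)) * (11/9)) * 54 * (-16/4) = 2721600/4411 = 617.00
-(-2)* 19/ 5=38/ 5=7.60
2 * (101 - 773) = -1344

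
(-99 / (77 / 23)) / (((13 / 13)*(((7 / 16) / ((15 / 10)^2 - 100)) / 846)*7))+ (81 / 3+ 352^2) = 316399141 / 343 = 922446.48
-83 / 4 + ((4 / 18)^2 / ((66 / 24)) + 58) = 37.27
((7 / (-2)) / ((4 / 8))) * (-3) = 21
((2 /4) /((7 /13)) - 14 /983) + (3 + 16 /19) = 1243703 /261478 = 4.76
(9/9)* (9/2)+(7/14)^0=11/2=5.50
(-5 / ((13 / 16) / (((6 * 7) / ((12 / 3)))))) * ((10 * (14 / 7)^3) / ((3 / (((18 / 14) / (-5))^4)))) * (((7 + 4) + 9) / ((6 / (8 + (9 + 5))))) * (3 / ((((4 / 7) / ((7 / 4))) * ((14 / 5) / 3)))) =-3464208 / 637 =-5438.32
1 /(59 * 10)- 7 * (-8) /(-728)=-577 /7670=-0.08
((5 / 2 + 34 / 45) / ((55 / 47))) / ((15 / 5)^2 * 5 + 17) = 13771 / 306900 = 0.04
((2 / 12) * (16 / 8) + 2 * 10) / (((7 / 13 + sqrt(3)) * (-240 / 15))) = 5551 / 21984 - 10309 * sqrt(3) / 21984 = -0.56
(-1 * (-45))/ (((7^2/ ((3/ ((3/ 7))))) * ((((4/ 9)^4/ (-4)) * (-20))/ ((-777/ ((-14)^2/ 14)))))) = -6554439/ 3584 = -1828.81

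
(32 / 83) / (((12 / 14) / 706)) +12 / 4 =79819 / 249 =320.56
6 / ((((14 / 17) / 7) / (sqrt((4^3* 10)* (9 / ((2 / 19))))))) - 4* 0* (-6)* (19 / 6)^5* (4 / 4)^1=11930.08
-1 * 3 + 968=965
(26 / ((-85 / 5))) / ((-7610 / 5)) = 13 / 12937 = 0.00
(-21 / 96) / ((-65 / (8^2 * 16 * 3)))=10.34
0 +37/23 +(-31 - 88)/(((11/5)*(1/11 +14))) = -1590/713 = -2.23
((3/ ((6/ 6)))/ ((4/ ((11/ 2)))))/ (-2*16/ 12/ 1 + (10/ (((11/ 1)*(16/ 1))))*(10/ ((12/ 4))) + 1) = -363/ 130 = -2.79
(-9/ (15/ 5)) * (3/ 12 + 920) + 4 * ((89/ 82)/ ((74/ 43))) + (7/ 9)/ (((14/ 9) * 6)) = -12552313/ 4551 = -2758.14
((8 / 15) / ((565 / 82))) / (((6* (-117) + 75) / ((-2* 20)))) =5248 / 1062765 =0.00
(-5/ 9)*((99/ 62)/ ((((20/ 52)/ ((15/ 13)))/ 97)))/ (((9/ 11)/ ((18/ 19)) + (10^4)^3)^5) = -41241940080/ 159762592000689883920001191617680001029124360000444394610000076759069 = -0.00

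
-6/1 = -6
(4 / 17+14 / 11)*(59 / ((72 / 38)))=52687 / 1122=46.96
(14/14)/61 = 1/61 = 0.02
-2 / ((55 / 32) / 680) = -8704 / 11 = -791.27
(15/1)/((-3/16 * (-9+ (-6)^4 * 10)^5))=-80/364348106517619589751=-0.00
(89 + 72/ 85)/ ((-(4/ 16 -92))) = 30548/ 31195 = 0.98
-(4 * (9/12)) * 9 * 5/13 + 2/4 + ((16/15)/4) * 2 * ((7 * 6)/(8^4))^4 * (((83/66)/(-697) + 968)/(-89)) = -9.88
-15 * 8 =-120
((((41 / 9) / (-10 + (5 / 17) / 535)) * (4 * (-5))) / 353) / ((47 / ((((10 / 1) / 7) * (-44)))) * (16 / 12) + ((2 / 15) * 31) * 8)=164073800 / 203851344033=0.00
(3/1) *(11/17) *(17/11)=3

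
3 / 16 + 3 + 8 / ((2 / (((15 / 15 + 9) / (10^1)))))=115 / 16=7.19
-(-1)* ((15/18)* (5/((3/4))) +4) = 86/9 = 9.56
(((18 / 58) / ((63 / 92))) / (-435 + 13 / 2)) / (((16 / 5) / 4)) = -0.00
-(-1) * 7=7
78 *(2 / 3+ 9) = 754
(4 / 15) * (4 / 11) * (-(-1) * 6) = 32 / 55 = 0.58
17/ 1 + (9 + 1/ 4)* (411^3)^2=178341598647676625/ 4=44585399661919156.25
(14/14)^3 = 1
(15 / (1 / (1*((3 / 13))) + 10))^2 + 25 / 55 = 31520 / 20339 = 1.55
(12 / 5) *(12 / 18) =8 / 5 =1.60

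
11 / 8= 1.38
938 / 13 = 72.15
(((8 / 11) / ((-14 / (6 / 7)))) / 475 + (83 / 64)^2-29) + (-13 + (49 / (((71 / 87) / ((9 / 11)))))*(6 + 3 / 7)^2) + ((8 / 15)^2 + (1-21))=1320209615866303 / 670105497600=1970.15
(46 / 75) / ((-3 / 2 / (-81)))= 828 / 25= 33.12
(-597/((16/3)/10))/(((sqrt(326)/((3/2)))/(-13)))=349245 *sqrt(326)/5216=1208.93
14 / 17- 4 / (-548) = 1935 / 2329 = 0.83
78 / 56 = 39 / 28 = 1.39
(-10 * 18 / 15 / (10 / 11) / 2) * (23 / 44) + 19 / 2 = 121 / 20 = 6.05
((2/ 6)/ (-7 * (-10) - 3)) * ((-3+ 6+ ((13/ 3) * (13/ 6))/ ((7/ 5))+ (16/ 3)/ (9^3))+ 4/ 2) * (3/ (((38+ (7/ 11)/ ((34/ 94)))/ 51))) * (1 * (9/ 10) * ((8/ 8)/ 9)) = 1140145171/ 50840678700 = 0.02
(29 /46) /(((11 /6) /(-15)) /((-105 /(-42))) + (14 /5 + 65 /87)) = 189225 /1049996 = 0.18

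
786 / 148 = 393 / 74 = 5.31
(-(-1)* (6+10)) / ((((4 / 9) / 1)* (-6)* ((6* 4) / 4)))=-1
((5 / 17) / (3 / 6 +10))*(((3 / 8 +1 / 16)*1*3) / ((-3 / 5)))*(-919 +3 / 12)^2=-112546875 / 2176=-51721.91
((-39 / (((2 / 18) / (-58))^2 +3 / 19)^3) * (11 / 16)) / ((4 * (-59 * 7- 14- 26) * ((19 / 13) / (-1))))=-212143454095914451539 / 82488615037860494761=-2.57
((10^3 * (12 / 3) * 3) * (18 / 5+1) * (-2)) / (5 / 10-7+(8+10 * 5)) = -220800 / 103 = -2143.69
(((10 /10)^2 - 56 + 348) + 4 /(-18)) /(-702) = -2635 /6318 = -0.42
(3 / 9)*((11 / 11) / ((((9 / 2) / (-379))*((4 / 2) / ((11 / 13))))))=-4169 / 351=-11.88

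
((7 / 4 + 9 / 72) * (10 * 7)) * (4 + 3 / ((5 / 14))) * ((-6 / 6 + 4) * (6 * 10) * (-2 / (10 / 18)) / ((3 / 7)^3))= -13397580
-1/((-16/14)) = 7/8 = 0.88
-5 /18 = -0.28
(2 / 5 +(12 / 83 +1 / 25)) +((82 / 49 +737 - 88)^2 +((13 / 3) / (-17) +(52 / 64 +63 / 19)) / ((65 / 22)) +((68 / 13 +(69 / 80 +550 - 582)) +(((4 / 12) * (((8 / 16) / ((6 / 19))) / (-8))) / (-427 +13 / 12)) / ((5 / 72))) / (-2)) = 228728919037941539513 / 540231183055200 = 423390.81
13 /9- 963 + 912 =-446 /9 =-49.56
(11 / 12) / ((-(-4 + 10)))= -0.15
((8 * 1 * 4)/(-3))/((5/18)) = -192/5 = -38.40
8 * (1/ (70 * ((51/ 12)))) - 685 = -407559/ 595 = -684.97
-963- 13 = -976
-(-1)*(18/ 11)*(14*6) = 1512/ 11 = 137.45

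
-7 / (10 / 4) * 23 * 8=-2576 / 5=-515.20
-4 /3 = -1.33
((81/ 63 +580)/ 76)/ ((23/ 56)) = 18.62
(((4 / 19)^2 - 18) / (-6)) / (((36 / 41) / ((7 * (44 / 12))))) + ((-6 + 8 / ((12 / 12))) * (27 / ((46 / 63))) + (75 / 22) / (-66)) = 13133009060 / 81377703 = 161.38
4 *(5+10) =60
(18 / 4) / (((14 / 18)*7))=81 / 98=0.83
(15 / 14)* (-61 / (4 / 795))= -727425 / 56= -12989.73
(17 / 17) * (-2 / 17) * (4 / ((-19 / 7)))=56 / 323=0.17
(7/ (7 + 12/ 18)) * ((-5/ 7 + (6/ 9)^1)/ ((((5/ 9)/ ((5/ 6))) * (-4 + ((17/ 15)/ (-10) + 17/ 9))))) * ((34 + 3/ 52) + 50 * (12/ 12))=2950425/ 1197196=2.46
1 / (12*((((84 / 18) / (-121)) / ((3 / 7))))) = -363 / 392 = -0.93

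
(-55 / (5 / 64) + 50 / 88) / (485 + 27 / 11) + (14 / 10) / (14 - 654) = -12399167 / 8579200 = -1.45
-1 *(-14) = 14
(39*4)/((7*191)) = 156/1337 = 0.12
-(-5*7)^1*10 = 350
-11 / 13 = -0.85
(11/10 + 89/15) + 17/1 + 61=85.03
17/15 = 1.13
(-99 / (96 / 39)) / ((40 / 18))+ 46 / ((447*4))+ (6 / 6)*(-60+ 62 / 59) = -1300030459 / 16878720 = -77.02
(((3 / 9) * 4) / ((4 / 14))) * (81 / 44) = 189 / 22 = 8.59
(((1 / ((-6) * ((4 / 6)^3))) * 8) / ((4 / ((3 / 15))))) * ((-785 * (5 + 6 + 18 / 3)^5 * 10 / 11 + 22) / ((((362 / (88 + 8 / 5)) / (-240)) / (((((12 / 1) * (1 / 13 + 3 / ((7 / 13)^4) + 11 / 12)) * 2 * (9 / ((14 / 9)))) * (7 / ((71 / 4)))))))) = -27202677468103.73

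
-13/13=-1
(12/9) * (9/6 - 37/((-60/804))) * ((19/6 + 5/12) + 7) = 631571/90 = 7017.46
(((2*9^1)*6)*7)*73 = 55188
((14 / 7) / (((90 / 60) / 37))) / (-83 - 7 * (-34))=148 / 465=0.32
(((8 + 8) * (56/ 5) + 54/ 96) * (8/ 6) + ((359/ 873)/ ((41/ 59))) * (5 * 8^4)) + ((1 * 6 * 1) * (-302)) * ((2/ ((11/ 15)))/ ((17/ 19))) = 915079494757/ 133865820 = 6835.80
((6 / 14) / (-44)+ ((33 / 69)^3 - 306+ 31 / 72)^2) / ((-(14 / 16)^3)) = -44108421224905639144 / 316691845014699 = -139278.68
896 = 896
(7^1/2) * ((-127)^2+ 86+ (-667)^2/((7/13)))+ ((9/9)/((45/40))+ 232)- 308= 26536103/9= 2948455.89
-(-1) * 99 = 99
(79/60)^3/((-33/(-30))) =493039/237600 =2.08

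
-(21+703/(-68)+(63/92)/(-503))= -4193227/393346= -10.66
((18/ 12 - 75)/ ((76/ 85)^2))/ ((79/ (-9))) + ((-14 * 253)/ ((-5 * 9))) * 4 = 13359970519/ 41067360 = 325.32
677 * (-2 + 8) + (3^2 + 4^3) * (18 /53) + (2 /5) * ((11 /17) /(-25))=460273834 /112625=4086.78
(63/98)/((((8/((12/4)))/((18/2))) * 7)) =243/784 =0.31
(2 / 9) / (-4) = -0.06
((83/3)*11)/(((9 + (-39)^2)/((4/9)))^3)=7304/979113612375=0.00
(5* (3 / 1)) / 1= 15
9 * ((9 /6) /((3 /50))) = 225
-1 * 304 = -304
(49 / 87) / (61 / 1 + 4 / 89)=4361 / 472671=0.01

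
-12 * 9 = -108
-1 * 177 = -177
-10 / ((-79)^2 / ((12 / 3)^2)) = -160 / 6241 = -0.03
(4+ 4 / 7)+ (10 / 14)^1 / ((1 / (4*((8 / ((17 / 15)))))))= 2944 / 119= 24.74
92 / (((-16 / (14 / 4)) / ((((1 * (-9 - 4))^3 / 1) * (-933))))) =-330017961 / 8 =-41252245.12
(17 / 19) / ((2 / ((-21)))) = -357 / 38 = -9.39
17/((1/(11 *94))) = 17578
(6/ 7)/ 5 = 6/ 35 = 0.17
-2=-2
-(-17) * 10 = 170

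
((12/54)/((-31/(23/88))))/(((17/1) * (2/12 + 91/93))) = -23/238986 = -0.00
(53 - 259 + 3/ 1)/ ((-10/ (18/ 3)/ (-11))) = -6699/ 5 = -1339.80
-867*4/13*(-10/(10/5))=17340/13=1333.85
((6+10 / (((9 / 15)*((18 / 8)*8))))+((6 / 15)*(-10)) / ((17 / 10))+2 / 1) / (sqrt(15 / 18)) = 3017*sqrt(30) / 2295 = 7.20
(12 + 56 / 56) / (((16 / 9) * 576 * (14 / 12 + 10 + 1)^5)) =3159 / 66338290976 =0.00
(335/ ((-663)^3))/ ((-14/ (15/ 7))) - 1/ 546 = -8717281/ 4760092701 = -0.00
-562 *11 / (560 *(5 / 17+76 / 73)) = -8.27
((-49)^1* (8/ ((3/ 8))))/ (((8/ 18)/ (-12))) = 28224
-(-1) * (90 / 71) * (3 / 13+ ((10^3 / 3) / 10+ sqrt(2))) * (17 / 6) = 125.63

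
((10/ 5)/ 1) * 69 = 138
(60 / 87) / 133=20 / 3857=0.01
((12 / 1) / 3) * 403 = 1612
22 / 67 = 0.33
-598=-598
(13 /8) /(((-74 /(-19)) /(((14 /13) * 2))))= 133 /148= 0.90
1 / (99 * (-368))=-1 / 36432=-0.00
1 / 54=0.02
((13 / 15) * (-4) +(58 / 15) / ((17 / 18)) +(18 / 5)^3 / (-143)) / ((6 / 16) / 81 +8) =2824128 / 75057125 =0.04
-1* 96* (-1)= 96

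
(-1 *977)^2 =954529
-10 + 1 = -9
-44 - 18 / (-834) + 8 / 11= -43.25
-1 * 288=-288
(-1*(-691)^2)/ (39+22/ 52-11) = -12414506/ 739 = -16799.06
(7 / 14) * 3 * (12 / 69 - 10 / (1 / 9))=-3099 / 23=-134.74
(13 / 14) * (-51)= -663 / 14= -47.36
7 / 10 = 0.70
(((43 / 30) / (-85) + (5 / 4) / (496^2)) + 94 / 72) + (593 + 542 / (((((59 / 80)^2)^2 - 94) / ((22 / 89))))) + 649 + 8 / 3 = 177797214732667843404043 / 142863448326336691200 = 1244.53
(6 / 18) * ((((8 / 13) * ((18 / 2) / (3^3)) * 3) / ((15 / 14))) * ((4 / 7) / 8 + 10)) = 1.93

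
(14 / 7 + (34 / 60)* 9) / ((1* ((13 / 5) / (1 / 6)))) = 71 / 156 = 0.46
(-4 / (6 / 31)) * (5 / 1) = -310 / 3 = -103.33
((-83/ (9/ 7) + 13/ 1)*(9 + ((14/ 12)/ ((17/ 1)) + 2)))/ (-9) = 261928/ 4131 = 63.41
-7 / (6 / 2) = -7 / 3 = -2.33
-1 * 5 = -5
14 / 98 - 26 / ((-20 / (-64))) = -2907 / 35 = -83.06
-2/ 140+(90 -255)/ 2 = -2888/ 35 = -82.51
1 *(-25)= -25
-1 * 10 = -10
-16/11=-1.45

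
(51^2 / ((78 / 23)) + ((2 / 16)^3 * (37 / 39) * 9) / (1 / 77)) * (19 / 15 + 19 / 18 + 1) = 39203063 / 15360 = 2552.28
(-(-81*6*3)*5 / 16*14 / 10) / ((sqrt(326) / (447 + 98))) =2781135*sqrt(326) / 2608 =19254.10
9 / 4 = 2.25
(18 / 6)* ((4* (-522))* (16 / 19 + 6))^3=-59998831805952000 / 6859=-8747460534473.25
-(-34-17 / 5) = 187 / 5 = 37.40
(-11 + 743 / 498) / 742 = -4735 / 369516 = -0.01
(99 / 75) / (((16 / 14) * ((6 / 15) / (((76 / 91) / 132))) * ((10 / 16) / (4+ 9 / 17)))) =1463 / 11050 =0.13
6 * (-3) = -18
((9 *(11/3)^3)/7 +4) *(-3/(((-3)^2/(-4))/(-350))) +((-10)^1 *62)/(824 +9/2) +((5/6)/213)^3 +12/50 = -2718980078020557091/86467933236600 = -31444.95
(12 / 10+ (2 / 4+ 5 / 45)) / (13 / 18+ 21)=163 / 1955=0.08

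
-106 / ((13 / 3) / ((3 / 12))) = -6.12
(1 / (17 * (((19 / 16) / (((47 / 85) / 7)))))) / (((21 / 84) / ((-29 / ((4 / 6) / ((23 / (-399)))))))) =1003168 / 25560605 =0.04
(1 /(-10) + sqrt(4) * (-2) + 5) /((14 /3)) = 0.19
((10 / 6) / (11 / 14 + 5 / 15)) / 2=35 / 47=0.74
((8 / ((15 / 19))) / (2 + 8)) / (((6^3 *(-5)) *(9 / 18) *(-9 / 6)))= 38 / 30375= 0.00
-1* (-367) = 367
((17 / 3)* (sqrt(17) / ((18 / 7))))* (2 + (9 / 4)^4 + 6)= 305.56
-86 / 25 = -3.44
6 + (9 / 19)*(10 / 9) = 124 / 19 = 6.53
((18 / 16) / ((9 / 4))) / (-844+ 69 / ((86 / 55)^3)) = -318028 / 525351389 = -0.00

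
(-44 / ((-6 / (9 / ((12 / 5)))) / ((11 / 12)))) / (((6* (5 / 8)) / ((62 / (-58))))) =-3751 / 522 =-7.19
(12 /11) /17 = 12 /187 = 0.06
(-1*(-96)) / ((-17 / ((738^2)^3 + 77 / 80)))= -77549572544756152782 / 85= -912347912291248856.26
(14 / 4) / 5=7 / 10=0.70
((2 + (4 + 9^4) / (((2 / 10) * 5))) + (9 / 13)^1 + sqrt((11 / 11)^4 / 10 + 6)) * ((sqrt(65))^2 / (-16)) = -106725 / 4- 13 * sqrt(610) / 32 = -26691.28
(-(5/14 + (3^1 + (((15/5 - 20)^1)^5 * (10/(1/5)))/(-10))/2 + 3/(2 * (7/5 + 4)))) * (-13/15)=2907158956/945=3076358.68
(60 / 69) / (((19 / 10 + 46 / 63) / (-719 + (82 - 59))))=-8769600 / 38111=-230.11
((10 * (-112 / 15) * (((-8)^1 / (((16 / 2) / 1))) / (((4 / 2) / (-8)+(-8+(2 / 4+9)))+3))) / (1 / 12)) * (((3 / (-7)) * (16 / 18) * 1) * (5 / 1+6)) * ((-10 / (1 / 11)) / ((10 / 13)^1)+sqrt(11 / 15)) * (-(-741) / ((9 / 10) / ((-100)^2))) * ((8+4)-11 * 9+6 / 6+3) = -13208810700800000 / 153+18473861120000 * sqrt(165) / 459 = -85815100347903.36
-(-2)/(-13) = -2/13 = -0.15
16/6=8/3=2.67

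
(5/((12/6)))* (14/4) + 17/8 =87/8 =10.88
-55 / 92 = -0.60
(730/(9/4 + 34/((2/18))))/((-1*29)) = -2920/35757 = -0.08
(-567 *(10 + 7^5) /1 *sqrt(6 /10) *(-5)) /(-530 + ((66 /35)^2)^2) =-14308818024375 *sqrt(15) /776356514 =-71381.91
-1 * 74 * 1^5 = -74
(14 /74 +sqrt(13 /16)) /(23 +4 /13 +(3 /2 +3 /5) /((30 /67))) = 9100 /1346689 +325 * sqrt(13) /36397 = 0.04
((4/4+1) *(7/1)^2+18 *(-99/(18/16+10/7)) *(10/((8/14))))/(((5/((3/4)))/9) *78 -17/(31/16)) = -21969297/88868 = -247.21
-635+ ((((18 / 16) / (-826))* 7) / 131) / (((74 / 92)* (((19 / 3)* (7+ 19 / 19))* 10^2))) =-22081691168621 / 34774316800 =-635.00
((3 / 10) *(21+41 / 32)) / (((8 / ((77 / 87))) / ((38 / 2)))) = 1043119 / 74240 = 14.05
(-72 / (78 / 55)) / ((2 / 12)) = -3960 / 13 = -304.62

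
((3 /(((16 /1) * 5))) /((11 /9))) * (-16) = -27 /55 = -0.49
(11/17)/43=11/731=0.02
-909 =-909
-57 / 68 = -0.84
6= 6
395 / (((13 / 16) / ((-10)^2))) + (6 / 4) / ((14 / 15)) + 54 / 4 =17701499 / 364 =48630.49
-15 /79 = -0.19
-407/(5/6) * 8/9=-6512/15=-434.13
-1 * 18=-18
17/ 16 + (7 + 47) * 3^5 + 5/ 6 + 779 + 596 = 695947/ 48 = 14498.90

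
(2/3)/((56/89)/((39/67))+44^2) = 0.00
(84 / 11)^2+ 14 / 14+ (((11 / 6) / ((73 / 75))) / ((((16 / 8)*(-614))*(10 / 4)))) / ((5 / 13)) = 59.31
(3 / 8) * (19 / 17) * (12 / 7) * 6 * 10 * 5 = 25650 / 119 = 215.55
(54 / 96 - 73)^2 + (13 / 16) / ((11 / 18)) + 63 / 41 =606150643 / 115456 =5250.06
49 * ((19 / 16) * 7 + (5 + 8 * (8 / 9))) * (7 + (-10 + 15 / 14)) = -61761 / 32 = -1930.03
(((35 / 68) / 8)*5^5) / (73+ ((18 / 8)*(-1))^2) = 109375 / 42466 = 2.58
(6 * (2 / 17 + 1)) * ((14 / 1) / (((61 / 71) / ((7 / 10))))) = 396606 / 5185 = 76.49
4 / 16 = 1 / 4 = 0.25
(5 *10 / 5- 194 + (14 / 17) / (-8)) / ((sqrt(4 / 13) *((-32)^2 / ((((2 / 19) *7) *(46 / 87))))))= -671853 *sqrt(13) / 19183616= -0.13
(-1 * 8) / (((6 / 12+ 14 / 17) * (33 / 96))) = -8704 / 495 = -17.58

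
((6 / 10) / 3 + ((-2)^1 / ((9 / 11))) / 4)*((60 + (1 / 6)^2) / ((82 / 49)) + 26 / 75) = -98893933 / 6642000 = -14.89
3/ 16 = 0.19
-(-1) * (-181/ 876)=-181/ 876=-0.21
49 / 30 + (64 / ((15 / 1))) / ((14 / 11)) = 349 / 70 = 4.99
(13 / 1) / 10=13 / 10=1.30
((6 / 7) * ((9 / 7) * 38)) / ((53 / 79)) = 162108 / 2597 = 62.42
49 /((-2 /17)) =-833 /2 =-416.50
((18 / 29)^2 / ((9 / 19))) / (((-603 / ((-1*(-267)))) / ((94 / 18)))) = -317908 / 169041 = -1.88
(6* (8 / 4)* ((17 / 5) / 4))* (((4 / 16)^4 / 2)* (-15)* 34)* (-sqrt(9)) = 30.48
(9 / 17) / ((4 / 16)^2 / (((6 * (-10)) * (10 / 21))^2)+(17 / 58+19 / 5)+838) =0.00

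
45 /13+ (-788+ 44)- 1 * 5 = -9692 /13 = -745.54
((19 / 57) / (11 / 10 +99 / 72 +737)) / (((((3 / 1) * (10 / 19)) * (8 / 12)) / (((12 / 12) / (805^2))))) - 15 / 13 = -862556915881 / 747549327525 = -1.15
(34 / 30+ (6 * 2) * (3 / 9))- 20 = -223 / 15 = -14.87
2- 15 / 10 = 1 / 2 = 0.50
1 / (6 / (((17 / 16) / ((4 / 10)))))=85 / 192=0.44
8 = 8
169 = 169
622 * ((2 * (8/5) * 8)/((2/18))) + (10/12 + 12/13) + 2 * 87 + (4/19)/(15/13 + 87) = 203075130913/1415310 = 143484.56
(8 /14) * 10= 40 /7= 5.71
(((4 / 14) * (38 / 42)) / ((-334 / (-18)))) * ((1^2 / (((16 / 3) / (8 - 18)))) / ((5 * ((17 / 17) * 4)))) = -171 / 130928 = -0.00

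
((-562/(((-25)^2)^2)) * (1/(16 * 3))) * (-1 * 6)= 281/1562500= 0.00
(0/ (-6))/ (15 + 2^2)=0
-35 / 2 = -17.50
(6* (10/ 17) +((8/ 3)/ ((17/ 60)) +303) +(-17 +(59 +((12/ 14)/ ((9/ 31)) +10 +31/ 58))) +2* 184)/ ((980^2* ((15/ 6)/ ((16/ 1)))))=0.00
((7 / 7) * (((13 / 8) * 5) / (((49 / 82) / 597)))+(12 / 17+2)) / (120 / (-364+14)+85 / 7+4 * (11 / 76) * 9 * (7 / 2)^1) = 2570329595 / 9507862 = 270.34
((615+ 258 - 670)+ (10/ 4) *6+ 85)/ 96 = 101/ 32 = 3.16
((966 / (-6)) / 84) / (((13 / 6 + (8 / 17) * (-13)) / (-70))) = -13685 / 403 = -33.96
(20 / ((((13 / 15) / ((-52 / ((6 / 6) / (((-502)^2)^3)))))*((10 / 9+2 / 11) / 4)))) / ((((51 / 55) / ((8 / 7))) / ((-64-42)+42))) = 557699379054227638272000 / 119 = 4686549403817038977075.63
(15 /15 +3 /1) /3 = 1.33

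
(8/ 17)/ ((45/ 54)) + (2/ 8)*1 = 277/ 340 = 0.81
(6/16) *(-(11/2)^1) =-33/16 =-2.06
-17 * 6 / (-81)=34 / 27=1.26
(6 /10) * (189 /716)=567 /3580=0.16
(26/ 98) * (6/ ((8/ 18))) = 351/ 98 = 3.58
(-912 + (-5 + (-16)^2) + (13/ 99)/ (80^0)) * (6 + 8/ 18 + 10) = -9683048/ 891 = -10867.62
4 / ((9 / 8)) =32 / 9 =3.56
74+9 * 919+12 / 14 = 58421 / 7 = 8345.86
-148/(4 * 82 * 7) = -37/574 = -0.06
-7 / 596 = -0.01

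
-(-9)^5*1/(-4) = -59049/4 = -14762.25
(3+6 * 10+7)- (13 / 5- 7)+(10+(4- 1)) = 437 / 5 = 87.40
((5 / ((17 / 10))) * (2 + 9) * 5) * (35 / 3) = 96250 / 51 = 1887.25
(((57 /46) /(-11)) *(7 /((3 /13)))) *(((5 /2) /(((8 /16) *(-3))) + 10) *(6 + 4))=-216125 /759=-284.75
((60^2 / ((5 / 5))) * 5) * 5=90000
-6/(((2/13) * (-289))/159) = 6201/289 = 21.46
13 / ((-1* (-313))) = 13 / 313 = 0.04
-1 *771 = -771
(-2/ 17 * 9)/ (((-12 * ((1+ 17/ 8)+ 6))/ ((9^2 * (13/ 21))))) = 0.48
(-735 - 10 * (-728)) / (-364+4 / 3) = -18.05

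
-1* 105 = -105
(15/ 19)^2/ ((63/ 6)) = 150/ 2527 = 0.06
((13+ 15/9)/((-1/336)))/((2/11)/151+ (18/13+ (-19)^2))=-106410304/7824997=-13.60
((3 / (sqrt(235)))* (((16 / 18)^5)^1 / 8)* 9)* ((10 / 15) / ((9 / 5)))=8192* sqrt(235) / 2775303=0.05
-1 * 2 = -2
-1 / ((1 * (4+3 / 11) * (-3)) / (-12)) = -44 / 47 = -0.94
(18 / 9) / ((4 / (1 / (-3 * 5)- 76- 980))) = -15841 / 30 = -528.03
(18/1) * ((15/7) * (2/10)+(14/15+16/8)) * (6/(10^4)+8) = 42363177/87500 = 484.15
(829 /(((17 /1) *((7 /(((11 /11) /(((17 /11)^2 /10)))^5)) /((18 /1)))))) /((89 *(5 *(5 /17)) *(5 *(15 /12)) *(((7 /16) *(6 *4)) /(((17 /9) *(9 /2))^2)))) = 41284079988919680 /30421278200201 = 1357.08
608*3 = 1824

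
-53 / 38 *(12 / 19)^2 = -3816 / 6859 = -0.56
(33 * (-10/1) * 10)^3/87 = -11979000000/29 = -413068965.52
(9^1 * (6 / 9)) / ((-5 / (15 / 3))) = -6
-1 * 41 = -41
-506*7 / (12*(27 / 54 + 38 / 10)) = -8855 / 129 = -68.64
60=60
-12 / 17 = -0.71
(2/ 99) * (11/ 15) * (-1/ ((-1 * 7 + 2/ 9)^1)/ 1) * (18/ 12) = 1/ 305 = 0.00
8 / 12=2 / 3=0.67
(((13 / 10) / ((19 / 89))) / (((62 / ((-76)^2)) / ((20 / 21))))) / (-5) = -351728 / 3255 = -108.06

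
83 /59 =1.41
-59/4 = -14.75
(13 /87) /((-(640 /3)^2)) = -39 /11878400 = -0.00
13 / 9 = 1.44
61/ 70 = 0.87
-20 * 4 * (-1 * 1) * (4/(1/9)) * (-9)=-25920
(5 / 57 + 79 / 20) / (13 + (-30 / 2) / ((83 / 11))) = 382049 / 1041960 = 0.37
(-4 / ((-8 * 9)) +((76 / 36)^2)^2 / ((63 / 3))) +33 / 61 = 25926557 / 16809282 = 1.54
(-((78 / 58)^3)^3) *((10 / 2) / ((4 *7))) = -1043641805793795 / 406200087324332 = -2.57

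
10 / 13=0.77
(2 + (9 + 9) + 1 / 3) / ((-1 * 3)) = -6.78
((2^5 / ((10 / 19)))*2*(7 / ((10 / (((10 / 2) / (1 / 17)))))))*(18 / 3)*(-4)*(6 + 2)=-6945792 / 5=-1389158.40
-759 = -759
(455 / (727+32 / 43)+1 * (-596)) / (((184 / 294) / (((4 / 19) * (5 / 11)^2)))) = -2074822925 / 50141817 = -41.38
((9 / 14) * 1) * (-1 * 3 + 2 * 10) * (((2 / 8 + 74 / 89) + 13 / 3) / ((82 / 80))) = 1474665 / 25543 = 57.73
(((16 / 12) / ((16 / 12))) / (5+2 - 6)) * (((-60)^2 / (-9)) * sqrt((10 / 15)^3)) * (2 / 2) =-800 * sqrt(6) / 9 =-217.73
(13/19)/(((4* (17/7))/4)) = 91/323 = 0.28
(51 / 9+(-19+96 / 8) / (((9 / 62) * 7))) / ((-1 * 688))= 11 / 6192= 0.00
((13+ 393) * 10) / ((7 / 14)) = 8120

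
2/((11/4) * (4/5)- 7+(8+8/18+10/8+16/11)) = 0.32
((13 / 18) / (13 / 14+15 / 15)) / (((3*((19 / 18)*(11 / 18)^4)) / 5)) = 1179360 / 278179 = 4.24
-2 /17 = -0.12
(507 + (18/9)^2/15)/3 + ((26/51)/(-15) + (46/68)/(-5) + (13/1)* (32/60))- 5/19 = 113431/646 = 175.59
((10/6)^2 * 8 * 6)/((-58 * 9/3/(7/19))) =-0.28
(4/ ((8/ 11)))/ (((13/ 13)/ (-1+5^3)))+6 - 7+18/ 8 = 2733/ 4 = 683.25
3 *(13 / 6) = 13 / 2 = 6.50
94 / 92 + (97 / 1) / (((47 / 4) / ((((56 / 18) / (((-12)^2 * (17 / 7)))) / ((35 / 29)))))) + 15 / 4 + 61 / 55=389154115 / 65495628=5.94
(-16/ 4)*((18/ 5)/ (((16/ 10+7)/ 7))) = -504/ 43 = -11.72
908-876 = 32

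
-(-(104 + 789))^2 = -797449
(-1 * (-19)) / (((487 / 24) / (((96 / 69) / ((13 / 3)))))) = 43776 / 145613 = 0.30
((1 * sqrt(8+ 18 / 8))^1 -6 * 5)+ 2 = -28+ sqrt(41) / 2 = -24.80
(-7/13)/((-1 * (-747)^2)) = 7/7254117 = 0.00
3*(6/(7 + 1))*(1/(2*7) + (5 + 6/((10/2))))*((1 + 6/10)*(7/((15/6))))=7902/125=63.22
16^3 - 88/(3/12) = 3744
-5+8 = 3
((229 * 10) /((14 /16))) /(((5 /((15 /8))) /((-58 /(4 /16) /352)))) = -99615 /154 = -646.85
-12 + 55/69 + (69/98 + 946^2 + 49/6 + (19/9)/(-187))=1697419423858/1896741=894913.66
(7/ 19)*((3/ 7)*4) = 12/ 19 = 0.63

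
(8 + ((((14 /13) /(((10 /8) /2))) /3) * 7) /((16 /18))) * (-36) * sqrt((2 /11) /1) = -192.23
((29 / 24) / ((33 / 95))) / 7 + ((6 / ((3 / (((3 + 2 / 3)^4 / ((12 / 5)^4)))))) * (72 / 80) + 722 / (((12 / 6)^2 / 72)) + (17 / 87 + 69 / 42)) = 5420900987813 / 416731392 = 13008.14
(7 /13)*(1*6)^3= 1512 /13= 116.31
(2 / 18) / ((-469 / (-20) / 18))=40 / 469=0.09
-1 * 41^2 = -1681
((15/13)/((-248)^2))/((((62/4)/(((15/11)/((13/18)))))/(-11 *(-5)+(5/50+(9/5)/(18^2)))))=34335/272647232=0.00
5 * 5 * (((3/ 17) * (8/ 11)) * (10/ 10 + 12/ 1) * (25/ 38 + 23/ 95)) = 7020/ 187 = 37.54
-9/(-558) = 1/62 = 0.02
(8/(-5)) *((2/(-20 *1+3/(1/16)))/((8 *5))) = -1/350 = -0.00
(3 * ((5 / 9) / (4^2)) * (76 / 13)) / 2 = 95 / 312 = 0.30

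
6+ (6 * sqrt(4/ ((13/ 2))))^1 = 12 * sqrt(26)/ 13+ 6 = 10.71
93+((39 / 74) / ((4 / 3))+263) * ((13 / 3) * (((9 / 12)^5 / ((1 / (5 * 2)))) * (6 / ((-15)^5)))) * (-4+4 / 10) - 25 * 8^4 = -2422627935619 / 23680000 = -102306.92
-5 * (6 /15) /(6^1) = -1 /3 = -0.33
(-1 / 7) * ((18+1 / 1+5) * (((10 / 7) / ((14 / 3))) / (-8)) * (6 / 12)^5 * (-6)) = -135 / 5488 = -0.02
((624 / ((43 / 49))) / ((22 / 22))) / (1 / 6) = 183456 / 43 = 4266.42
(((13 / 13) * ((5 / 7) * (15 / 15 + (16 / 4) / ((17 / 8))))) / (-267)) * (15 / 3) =-175 / 4539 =-0.04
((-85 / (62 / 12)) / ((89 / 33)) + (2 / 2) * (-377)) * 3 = -3170919 / 2759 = -1149.30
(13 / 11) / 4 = 13 / 44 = 0.30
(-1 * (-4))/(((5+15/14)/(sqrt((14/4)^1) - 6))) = -336/85+28 * sqrt(14)/85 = -2.72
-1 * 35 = -35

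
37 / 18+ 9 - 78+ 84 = 307 / 18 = 17.06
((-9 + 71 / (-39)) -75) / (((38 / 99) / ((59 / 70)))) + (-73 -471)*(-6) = 106352511 / 34580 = 3075.55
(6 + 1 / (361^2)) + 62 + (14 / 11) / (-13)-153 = -85.10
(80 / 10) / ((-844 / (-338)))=676 / 211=3.20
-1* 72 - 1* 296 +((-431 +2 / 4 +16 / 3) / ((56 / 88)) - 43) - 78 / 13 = -45575 / 42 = -1085.12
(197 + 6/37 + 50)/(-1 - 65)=-9145/2442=-3.74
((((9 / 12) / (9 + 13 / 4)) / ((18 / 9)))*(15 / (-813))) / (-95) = 3 / 504602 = 0.00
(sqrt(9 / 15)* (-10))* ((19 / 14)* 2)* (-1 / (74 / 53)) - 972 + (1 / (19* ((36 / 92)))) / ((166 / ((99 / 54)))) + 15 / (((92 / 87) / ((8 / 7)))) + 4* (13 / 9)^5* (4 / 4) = -55809723454937 / 59969455812 + 1007* sqrt(15) / 259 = -915.58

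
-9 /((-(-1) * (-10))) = 9 /10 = 0.90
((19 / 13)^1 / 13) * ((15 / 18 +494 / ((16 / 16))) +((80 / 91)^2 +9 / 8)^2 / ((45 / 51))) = 624047053400803 / 11125601672640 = 56.09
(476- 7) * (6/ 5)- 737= -871/ 5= -174.20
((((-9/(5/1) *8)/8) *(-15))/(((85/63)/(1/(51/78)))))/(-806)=-1701/44795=-0.04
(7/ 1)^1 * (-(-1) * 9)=63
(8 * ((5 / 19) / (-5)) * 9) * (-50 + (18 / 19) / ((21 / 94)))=173.40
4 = 4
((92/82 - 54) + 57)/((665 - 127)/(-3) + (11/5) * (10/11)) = -507/21812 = -0.02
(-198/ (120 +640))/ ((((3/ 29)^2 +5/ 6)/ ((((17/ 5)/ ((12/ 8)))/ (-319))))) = 4437/ 2023025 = 0.00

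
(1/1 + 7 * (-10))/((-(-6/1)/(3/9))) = -23/6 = -3.83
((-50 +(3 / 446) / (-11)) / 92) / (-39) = 245303 / 17602728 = 0.01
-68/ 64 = -17/ 16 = -1.06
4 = 4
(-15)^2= 225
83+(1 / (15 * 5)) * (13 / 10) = 62263 / 750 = 83.02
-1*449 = -449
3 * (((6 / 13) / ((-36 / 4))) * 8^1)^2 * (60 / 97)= 5120 / 16393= 0.31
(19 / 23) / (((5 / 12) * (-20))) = -57 / 575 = -0.10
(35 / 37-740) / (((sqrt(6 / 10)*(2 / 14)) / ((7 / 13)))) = -3596.28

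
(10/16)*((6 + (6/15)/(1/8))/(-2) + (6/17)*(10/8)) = -707/272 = -2.60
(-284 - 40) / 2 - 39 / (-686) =-111093 / 686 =-161.94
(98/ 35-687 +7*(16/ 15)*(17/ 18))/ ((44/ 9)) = -18283/ 132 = -138.51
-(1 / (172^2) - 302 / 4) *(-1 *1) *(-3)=6700773 / 29584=226.50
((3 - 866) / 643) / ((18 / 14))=-6041 / 5787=-1.04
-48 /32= -3 /2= -1.50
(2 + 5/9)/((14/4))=46/63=0.73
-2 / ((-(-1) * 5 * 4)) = -1 / 10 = -0.10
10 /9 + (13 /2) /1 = 137 /18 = 7.61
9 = 9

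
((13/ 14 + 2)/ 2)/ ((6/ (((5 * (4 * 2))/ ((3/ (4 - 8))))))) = -820/ 63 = -13.02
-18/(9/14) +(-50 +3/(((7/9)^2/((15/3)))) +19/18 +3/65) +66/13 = -2695969/57330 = -47.03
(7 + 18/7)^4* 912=18377822352/2401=7654236.71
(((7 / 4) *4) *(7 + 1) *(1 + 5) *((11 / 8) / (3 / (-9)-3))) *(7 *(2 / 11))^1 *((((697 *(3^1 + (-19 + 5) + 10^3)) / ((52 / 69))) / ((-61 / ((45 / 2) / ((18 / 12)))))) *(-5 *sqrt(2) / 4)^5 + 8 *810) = -196647317409375 *sqrt(2) / 406016-1143072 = -686094658.35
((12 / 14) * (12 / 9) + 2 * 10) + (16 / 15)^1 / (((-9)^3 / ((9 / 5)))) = 898988 / 42525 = 21.14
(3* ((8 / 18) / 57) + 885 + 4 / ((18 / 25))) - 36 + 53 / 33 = 856.19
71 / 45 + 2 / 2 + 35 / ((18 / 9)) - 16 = 367 / 90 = 4.08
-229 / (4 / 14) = -1603 / 2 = -801.50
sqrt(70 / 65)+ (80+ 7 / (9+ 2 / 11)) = sqrt(182) / 13+ 8157 / 101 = 81.80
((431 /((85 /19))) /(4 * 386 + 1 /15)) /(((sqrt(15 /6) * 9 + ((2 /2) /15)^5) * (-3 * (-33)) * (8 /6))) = -327290625 /106473841060252994438 + 2236826865234375 * sqrt(10) /212947682120505988876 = 0.00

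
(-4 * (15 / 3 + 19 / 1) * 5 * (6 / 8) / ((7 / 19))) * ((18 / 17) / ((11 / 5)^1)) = -615600 / 1309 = -470.28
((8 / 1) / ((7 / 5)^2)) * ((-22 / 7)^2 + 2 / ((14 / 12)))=113600 / 2401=47.31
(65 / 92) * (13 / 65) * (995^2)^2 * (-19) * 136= -8231295506248750 / 23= -357882413315163.04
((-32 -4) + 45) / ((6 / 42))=63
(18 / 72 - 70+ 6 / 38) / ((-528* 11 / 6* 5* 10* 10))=5289 / 36784000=0.00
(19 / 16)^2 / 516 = 361 / 132096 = 0.00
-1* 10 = -10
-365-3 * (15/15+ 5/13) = -4799/13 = -369.15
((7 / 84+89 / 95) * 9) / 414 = 1163 / 52440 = 0.02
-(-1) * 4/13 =0.31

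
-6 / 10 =-3 / 5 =-0.60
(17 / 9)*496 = 8432 / 9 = 936.89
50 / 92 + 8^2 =2969 / 46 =64.54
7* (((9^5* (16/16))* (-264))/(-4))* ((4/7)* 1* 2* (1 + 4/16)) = 38972340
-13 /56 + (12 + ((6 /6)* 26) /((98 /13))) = 5965 /392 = 15.22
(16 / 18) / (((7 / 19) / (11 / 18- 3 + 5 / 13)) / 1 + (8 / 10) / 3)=25460 / 2373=10.73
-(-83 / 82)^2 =-6889 / 6724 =-1.02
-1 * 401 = -401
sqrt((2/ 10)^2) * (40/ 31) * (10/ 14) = 40/ 217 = 0.18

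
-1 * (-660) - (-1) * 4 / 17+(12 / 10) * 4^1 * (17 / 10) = 284068 / 425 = 668.40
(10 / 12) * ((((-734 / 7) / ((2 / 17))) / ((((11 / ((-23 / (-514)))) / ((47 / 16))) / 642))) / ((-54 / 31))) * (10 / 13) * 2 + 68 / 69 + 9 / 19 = 244474466023079 / 48566005488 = 5033.86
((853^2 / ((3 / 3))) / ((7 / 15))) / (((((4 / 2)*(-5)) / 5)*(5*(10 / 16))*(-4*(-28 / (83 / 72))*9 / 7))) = -60391547 / 30240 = -1997.07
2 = 2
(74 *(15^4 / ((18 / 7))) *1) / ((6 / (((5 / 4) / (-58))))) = -2428125 / 464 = -5233.03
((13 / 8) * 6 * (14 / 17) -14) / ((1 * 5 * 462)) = -0.00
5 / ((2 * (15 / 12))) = 2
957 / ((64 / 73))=69861 / 64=1091.58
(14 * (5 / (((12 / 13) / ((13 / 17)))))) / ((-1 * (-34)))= 5915 / 3468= 1.71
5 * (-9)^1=-45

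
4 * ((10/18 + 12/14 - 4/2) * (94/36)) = -3478/567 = -6.13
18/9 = 2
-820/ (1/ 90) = -73800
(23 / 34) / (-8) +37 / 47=8983 / 12784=0.70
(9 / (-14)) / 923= -9 / 12922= -0.00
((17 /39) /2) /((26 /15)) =85 /676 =0.13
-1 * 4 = -4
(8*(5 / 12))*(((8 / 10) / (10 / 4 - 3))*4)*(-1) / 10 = 32 / 15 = 2.13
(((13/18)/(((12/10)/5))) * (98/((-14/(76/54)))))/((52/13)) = -43225/5832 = -7.41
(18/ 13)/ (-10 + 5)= -18/ 65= -0.28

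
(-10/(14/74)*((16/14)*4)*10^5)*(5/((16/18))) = -6660000000/49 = -135918367.35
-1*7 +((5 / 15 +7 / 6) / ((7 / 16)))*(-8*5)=-1009 / 7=-144.14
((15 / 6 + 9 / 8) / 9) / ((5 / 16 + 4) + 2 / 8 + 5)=58 / 1377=0.04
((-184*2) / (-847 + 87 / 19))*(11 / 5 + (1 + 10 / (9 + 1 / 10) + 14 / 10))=9065128 / 3641365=2.49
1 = 1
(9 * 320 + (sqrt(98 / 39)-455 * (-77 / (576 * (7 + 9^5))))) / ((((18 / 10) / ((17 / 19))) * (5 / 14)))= 1666 * sqrt(78) / 6669 + 11658055425485 / 2908389888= 4010.63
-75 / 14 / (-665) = 15 / 1862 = 0.01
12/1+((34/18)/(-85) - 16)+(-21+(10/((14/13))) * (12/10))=-4372/315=-13.88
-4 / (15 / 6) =-8 / 5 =-1.60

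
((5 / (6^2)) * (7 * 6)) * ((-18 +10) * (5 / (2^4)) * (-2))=175 / 6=29.17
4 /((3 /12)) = 16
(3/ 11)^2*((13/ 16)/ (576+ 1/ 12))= 351/ 3345892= 0.00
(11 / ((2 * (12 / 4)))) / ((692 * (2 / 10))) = 55 / 4152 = 0.01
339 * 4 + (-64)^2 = 5452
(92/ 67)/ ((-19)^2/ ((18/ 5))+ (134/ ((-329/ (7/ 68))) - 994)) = -330786/ 215306443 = -0.00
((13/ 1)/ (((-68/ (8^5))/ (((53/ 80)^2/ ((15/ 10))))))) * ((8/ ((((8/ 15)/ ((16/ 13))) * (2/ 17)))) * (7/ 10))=-5033728/ 25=-201349.12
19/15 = 1.27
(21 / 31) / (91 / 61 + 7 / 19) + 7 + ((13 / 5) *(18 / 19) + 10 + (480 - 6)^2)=203812597127 / 907060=224695.83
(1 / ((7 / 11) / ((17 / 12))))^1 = 187 / 84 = 2.23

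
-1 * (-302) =302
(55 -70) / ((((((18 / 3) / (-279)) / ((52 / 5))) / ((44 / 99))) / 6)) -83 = 19261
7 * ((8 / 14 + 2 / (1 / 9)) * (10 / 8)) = 325 / 2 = 162.50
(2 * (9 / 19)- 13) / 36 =-229 / 684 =-0.33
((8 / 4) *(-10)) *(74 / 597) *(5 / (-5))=1480 / 597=2.48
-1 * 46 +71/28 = -1217/28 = -43.46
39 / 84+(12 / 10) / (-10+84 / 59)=0.32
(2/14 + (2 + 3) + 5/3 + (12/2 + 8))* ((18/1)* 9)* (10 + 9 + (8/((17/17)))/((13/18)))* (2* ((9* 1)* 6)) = 10950509.27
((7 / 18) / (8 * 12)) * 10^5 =21875 / 54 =405.09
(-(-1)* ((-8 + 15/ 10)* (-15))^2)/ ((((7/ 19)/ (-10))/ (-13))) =46960875/ 14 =3354348.21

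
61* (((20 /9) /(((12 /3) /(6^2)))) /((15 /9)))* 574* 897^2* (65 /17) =21974612030280 /17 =1292624237075.29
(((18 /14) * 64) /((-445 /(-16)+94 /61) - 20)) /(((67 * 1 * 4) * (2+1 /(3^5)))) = 11384064 /695030329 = 0.02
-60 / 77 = -0.78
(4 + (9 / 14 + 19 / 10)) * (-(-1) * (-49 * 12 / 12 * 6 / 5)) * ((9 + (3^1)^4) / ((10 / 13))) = -1125306 / 25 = -45012.24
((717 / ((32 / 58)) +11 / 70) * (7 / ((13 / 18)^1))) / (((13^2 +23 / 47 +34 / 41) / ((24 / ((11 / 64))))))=605903095152 / 58666465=10327.93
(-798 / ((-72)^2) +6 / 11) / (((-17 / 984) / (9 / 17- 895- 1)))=2322436103 / 114444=20293.21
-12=-12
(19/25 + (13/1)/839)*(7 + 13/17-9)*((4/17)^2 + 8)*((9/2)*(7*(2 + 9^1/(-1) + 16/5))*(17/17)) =475934506488/515250875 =923.69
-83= -83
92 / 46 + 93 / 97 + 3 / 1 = 578 / 97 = 5.96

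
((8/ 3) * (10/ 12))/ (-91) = -20/ 819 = -0.02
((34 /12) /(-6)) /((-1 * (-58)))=-17 /2088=-0.01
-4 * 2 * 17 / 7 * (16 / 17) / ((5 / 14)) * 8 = -2048 / 5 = -409.60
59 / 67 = 0.88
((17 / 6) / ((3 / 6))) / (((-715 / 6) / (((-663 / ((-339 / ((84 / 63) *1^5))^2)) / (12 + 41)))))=9248 / 1004984145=0.00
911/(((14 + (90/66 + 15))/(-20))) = -100210/167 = -600.06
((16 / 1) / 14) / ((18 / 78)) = 104 / 21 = 4.95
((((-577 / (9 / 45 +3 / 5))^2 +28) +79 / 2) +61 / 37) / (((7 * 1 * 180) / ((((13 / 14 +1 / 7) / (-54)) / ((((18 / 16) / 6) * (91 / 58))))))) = -8932007569 / 320726952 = -27.85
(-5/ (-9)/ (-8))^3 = -125/ 373248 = -0.00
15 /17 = 0.88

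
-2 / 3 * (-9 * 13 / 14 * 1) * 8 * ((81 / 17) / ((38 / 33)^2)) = 6880302 / 42959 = 160.16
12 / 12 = 1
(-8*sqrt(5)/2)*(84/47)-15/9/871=-336*sqrt(5)/47-5/2613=-15.99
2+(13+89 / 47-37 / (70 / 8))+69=134339 / 1645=81.67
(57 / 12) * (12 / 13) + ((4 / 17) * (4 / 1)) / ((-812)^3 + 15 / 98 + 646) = 50841390061165 / 11595404755441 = 4.38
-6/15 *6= -12/5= -2.40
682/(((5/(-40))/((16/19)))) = -87296/19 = -4594.53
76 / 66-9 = -259 / 33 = -7.85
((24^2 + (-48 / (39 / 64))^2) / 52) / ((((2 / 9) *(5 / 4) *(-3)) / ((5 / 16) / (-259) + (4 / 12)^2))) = -29357038 / 1707069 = -17.20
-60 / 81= -20 / 27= -0.74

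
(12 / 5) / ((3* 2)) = 2 / 5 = 0.40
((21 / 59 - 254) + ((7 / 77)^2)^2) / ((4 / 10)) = -547756265 / 863819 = -634.11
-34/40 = -17/20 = -0.85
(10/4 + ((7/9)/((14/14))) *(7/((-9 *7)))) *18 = 391/9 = 43.44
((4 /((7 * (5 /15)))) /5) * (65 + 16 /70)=22.36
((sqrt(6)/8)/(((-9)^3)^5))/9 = -sqrt(6)/14824161510814728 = -0.00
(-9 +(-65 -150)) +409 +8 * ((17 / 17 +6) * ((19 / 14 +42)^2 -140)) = 683313 / 7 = 97616.14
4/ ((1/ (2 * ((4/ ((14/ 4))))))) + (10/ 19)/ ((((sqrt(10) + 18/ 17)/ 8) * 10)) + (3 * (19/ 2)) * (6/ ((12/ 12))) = 1156 * sqrt(10)/ 24377 + 30730829/ 170639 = 180.24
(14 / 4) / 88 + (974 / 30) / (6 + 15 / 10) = 172999 / 39600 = 4.37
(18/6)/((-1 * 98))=-3/98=-0.03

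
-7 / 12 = -0.58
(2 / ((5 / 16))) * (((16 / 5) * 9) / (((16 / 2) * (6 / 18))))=69.12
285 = 285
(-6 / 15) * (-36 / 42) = 12 / 35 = 0.34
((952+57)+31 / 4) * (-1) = -4067 / 4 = -1016.75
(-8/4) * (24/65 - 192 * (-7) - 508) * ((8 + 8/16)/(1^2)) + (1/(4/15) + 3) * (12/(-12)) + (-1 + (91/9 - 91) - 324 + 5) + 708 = -32567923/2340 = -13917.92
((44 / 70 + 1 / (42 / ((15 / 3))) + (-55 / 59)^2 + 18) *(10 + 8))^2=1850706719665281 / 14843767225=124679.04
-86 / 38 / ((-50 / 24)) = 516 / 475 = 1.09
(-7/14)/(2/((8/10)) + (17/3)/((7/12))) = -7/171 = -0.04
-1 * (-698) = 698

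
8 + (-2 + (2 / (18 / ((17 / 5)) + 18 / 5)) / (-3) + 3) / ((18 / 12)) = 14657 / 1701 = 8.62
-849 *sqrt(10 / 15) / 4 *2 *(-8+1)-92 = -92+1981 *sqrt(6) / 2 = 2334.22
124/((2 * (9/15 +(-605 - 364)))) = -155/2421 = -0.06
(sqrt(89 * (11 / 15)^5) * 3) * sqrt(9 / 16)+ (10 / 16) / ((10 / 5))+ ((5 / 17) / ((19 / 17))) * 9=815 / 304+ 121 * sqrt(14685) / 1500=12.46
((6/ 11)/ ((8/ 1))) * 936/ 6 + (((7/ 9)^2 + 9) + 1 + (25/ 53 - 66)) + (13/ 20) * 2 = -20299751/ 472230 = -42.99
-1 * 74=-74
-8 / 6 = -4 / 3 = -1.33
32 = 32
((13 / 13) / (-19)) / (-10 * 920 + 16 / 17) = 17 / 2971296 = 0.00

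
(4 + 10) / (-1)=-14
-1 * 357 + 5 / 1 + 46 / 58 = -10185 / 29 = -351.21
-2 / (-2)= 1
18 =18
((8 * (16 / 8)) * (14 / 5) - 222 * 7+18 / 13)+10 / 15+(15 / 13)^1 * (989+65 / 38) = -2697397 / 7410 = -364.02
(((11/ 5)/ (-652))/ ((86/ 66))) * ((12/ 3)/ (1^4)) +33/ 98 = 1120911/ 3434410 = 0.33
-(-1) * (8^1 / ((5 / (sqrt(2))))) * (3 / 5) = 24 * sqrt(2) / 25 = 1.36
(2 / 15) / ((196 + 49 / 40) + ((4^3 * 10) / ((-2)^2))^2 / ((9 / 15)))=16 / 5143667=0.00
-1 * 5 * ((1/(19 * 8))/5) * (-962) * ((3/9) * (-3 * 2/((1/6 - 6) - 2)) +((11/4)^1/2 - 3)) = -247715/28576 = -8.67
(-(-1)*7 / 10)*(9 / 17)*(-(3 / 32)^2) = -567 / 174080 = -0.00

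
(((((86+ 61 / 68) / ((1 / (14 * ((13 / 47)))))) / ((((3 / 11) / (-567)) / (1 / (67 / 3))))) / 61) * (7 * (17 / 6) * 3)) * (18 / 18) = -23476273821 / 768356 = -30553.90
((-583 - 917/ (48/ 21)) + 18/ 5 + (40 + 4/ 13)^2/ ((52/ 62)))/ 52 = 18.40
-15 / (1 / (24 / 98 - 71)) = 52005 / 49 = 1061.33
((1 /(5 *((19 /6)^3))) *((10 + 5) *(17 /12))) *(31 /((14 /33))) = 469557 /48013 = 9.78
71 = 71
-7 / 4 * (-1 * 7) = 12.25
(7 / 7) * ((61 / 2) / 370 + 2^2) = 3021 / 740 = 4.08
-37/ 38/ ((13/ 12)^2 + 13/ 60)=-13320/ 19019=-0.70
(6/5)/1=6/5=1.20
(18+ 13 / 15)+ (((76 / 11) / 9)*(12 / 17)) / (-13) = 686453 / 36465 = 18.82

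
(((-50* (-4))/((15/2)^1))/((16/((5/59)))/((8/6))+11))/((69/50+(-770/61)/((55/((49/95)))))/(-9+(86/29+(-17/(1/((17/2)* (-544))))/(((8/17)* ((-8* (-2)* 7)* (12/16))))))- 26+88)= 27987056810000/9929769737711061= 0.00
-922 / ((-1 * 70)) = 461 / 35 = 13.17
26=26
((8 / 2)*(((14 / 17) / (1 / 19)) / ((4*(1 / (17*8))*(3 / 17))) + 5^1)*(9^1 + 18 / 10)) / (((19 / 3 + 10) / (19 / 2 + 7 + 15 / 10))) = 35221392 / 245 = 143760.78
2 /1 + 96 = 98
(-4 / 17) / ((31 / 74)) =-296 / 527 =-0.56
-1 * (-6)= 6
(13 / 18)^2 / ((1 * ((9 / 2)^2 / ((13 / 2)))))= 2197 / 13122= 0.17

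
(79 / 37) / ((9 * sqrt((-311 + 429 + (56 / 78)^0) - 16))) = 79 * sqrt(103) / 34299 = 0.02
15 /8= 1.88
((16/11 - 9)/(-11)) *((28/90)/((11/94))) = 109228/59895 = 1.82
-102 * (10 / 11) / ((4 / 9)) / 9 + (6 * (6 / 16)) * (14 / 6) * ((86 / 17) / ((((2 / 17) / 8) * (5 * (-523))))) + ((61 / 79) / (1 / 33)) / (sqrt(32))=-686691 / 28765 + 2013 * sqrt(2) / 632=-19.37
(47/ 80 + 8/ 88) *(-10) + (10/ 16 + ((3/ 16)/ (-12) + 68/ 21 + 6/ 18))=-12829/ 4928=-2.60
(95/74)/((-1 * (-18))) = 95/1332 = 0.07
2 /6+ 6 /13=31 /39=0.79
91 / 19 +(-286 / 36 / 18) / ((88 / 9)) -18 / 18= 20489 / 5472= 3.74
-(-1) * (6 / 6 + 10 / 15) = 1.67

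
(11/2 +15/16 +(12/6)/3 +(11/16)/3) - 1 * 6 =4/3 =1.33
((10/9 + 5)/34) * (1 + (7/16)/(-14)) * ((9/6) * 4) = 1705/1632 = 1.04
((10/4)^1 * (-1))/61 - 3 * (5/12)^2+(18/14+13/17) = 518677/348432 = 1.49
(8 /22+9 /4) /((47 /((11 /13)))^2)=0.00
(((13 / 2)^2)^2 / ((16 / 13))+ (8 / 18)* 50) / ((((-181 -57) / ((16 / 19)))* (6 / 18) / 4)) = -484691 / 7752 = -62.52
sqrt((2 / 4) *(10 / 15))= sqrt(3) / 3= 0.58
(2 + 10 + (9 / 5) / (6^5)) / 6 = 51841 / 25920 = 2.00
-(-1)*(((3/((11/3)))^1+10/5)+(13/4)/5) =763/220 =3.47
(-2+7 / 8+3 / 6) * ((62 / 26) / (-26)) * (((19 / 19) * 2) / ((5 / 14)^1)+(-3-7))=-341 / 1352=-0.25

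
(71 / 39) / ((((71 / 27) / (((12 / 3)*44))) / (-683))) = -1081872 / 13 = -83220.92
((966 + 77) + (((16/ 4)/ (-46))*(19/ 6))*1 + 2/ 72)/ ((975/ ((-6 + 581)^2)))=496454425/ 1404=353600.02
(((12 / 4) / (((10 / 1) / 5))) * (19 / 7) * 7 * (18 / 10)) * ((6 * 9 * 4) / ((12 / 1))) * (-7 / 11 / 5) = -32319 / 275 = -117.52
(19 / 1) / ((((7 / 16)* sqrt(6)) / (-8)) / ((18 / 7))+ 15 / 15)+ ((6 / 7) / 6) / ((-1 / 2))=357504* sqrt(6) / 882335+ 115905218 / 6176345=19.76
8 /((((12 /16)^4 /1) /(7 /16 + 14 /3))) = 31360 /243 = 129.05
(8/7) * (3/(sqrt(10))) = 12 * sqrt(10)/35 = 1.08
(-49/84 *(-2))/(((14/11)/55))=605/12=50.42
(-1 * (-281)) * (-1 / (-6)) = 281 / 6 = 46.83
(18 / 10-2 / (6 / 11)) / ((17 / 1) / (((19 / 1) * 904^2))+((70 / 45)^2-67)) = 11738490624 / 406111398235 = 0.03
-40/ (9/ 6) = -80/ 3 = -26.67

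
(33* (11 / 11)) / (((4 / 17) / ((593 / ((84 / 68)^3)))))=544807483 / 12348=44121.11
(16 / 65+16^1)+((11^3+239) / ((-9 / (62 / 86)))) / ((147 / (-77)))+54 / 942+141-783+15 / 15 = -46346401706 / 82936035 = -558.82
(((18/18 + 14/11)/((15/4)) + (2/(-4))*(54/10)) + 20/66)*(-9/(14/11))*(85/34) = 1773/56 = 31.66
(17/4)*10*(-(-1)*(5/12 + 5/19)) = 13175/456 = 28.89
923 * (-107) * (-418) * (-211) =-8710522678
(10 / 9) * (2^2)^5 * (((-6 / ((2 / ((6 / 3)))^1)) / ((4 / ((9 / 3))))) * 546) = -2795520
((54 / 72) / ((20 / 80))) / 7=3 / 7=0.43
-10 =-10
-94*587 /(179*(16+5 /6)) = -331068 /18079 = -18.31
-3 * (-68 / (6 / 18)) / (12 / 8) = 408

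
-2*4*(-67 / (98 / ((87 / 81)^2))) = 225388 / 35721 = 6.31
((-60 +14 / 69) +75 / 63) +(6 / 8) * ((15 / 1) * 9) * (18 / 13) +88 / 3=464307 / 4186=110.92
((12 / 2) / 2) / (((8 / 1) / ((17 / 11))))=51 / 88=0.58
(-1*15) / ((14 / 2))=-15 / 7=-2.14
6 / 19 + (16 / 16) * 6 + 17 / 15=2123 / 285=7.45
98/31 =3.16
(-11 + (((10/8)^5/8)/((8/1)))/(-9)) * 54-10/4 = -19555487/32768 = -596.79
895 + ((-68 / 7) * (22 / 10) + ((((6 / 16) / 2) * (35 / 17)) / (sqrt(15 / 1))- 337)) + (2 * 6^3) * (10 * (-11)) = -1644418 / 35 + 7 * sqrt(15) / 272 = -46983.27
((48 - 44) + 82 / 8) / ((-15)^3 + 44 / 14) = -399 / 94412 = -0.00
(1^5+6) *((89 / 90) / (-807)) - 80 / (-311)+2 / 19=151892153 / 429170670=0.35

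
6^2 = 36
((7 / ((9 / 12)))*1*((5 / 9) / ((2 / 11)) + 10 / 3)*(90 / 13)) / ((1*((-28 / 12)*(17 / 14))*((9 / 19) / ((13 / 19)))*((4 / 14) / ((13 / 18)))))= -732550 / 1377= -531.99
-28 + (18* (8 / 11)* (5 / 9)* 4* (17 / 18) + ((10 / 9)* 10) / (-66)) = -0.69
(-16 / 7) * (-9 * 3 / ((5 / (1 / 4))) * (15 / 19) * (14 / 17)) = 648 / 323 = 2.01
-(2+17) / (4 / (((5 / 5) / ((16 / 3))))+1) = -57 / 67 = -0.85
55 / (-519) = -55 / 519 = -0.11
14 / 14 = 1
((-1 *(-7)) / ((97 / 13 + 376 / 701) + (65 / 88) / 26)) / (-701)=-16016 / 12873325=-0.00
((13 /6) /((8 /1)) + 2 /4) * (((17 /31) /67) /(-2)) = -629 /199392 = -0.00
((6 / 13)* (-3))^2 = 1.92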